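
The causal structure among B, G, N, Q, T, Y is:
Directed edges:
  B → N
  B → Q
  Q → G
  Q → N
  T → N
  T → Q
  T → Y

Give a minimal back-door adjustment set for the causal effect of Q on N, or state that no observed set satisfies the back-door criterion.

Q→N: minimal back-door set {B, T}.

desc(Q)\{Q}={G,N}; candidates ⊆ {B,T,Y}.
size 0: {}; under {} Q still reaches {B,N,T,Y} ∋ N.
size 1: {B}, {T}, {Y}; under {B} Q still reaches {N,T,Y} ∋ N.
{B,T}: Q⊥N given {B,T} in G with Q→· removed — back-door holds.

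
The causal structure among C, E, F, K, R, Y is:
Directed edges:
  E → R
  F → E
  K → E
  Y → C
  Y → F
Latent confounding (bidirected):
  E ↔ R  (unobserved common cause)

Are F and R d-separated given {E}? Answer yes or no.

Bayes-Ball from F | {E} reaches {C,K,R,Y}.
R ∈ reach(F|{E}) ⇒ F ⊥̸ R | {E}.

No — F and R are d-connected given {E}.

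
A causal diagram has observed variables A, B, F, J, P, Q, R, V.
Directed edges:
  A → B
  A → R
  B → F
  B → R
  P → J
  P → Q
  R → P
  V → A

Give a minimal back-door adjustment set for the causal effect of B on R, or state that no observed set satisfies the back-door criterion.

desc(B)\{B}={F,J,P,Q,R}; candidates ⊆ {A,V}.
size 0: {}; under {} B still reaches {A,J,P,Q,R,V} ∋ R.
{A}: B⊥R given {A} in G with B→· removed — back-door holds.

B→R: minimal back-door set {A}.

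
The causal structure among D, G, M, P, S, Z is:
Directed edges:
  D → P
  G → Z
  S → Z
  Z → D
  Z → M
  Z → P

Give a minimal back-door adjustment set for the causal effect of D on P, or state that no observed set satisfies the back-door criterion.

D→P: minimal back-door set {Z}.

desc(D)\{D}={P}; candidates ⊆ {G,M,S,Z}.
size 0: {}; under {} D still reaches {G,M,P,S,Z} ∋ P.
{Z}: D⊥P given {Z} in G with D→· removed — back-door holds.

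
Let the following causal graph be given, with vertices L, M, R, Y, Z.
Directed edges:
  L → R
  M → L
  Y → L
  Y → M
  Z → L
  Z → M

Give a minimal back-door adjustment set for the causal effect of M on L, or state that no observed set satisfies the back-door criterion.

M→L: minimal back-door set {Y, Z}.

desc(M)\{M}={L,R}; candidates ⊆ {Y,Z}.
size 0: {}; under {} M still reaches {L,R,Y,Z} ∋ L.
size 1: {Y}, {Z}; under {Y} M still reaches {L,R,Z} ∋ L.
{Y,Z}: M⊥L given {Y,Z} in G with M→· removed — back-door holds.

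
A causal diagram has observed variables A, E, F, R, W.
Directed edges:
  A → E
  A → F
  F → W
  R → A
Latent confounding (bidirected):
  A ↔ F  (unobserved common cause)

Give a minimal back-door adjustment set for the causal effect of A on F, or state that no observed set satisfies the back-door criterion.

desc(A)\{A}={E,F,W}; candidates ⊆ {R}.
A↔F: latent back-door arc(s) into A.
size 0: {}; under {} A still reaches {F,R,W} ∋ F.
size 1: {R}; under {R} A still reaches {F,W} ∋ F.
A↔F cannot be blocked by any observed set — no back-door set.

A→F: no observed back-door set.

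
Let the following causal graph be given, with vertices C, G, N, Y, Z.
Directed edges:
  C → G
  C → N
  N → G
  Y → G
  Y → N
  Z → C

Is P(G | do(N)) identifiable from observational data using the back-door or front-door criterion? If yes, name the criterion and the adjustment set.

desc(N)\{N}={G}; candidates ⊆ {C,Y,Z}.
size 0: {}; under {} N still reaches {C,G,Y,Z} ∋ G.
size 1: {C}, {Y}, {Z}; under {C} N still reaches {G,Y} ∋ G.
{C,Y}: N⊥G given {C,Y} in G with N→· removed — back-door holds.
P(G|do(N)) = Σ_{C,Y} P(G|N,C,Y)·P(C,Y).

P(G|do(N)): backdoor, adjust for {C, Y}.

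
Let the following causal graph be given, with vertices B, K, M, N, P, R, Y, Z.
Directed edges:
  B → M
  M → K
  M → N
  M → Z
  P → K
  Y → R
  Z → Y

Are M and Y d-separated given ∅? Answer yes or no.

No — M and Y are d-connected given ∅.

Bayes-Ball from M | ∅ reaches {B,K,N,R,Y,Z}.
Y ∈ reach(M|∅) ⇒ M ⊥̸ Y | ∅.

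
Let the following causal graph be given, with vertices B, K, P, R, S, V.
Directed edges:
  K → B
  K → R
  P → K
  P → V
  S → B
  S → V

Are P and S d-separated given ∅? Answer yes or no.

Yes — P ⊥ S | ∅.

Bayes-Ball from P | ∅ reaches {B,K,R,V}.
S ∉ reach(P|∅) ⇒ P ⊥ S | ∅.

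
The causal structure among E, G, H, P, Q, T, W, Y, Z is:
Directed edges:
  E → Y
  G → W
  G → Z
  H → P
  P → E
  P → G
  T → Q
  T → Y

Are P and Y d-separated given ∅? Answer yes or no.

No — P and Y are d-connected given ∅.

Bayes-Ball from P | ∅ reaches {E,G,H,W,Y,Z}.
Y ∈ reach(P|∅) ⇒ P ⊥̸ Y | ∅.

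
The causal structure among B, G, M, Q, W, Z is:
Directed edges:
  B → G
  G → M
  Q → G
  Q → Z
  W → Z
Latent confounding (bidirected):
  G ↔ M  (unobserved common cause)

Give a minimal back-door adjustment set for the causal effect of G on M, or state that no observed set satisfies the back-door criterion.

G→M: no observed back-door set.

desc(G)\{G}={M}; candidates ⊆ {B,Q,W,Z}.
G↔M: latent back-door arc(s) into G.
size 0: {}; under {} G still reaches {B,M,Q,Z} ∋ M.
size 1: {B}, {Q}, {W} …(+1); under {B} G still reaches {M,Q,Z} ∋ M.
size 2: {B,Q}, {B,W}, {B,Z} …(+3); under {B,Q} G still reaches {M} ∋ M.
G↔M cannot be blocked by any observed set — no back-door set.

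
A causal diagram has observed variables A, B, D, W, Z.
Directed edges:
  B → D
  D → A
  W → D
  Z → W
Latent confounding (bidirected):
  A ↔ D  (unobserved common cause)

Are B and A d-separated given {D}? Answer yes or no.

No — B and A are d-connected given {D}.

Bayes-Ball from B | {D} reaches {A,W,Z}.
A ∈ reach(B|{D}) ⇒ B ⊥̸ A | {D}.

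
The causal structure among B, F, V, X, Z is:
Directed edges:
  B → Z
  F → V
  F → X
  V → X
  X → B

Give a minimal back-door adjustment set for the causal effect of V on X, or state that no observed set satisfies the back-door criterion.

V→X: minimal back-door set {F}.

desc(V)\{V}={B,X,Z}; candidates ⊆ {F}.
size 0: {}; under {} V still reaches {B,F,X,Z} ∋ X.
{F}: V⊥X given {F} in G with V→· removed — back-door holds.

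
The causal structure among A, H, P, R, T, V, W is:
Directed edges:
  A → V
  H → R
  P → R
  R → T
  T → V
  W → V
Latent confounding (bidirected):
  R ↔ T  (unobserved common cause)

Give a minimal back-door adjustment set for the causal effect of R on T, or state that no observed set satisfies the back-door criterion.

R→T: no observed back-door set.

desc(R)\{R}={T,V}; candidates ⊆ {A,H,P,W}.
R↔T: latent back-door arc(s) into R.
size 0: {}; under {} R still reaches {H,P,T,V} ∋ T.
size 1: {A}, {H}, {P} …(+1); under {A} R still reaches {H,P,T,V} ∋ T.
size 2: {A,H}, {A,P}, {A,W} …(+3); under {A,H} R still reaches {P,T,V} ∋ T.
R↔T cannot be blocked by any observed set — no back-door set.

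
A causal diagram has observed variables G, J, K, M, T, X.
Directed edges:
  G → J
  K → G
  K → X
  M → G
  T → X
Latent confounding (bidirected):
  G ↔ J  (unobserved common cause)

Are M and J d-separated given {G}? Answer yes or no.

Bayes-Ball from M | {G} reaches {J,K,X}.
J ∈ reach(M|{G}) ⇒ M ⊥̸ J | {G}.

No — M and J are d-connected given {G}.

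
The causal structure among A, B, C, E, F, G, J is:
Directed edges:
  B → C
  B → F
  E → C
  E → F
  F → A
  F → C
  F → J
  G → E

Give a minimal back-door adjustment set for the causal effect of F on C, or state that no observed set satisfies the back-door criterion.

desc(F)\{F}={A,C,J}; candidates ⊆ {B,E,G}.
size 0: {}; under {} F still reaches {B,C,E,G} ∋ C.
size 1: {B}, {E}, {G}; under {B} F still reaches {C,E,G} ∋ C.
{B,E}: F⊥C given {B,E} in G with F→· removed — back-door holds.

F→C: minimal back-door set {B, E}.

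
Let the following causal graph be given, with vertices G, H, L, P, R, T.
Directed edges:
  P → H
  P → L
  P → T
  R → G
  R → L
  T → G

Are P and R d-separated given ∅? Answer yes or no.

Bayes-Ball from P | ∅ reaches {G,H,L,T}.
R ∉ reach(P|∅) ⇒ P ⊥ R | ∅.

Yes — P ⊥ R | ∅.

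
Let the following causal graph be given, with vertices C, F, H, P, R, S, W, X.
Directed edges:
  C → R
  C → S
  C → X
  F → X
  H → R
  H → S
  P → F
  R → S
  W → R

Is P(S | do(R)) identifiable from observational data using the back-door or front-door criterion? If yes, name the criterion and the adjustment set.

desc(R)\{R}={S}; candidates ⊆ {C,F,H,P,W,X}.
size 0: {}; under {} R still reaches {C,H,S,W,X} ∋ S.
size 1: {C}, {F}, {H} …(+3); under {C} R still reaches {H,S,W} ∋ S.
{C,H}: R⊥S given {C,H} in G with R→· removed — back-door holds.
P(S|do(R)) = Σ_{C,H} P(S|R,C,H)·P(C,H).

P(S|do(R)): backdoor, adjust for {C, H}.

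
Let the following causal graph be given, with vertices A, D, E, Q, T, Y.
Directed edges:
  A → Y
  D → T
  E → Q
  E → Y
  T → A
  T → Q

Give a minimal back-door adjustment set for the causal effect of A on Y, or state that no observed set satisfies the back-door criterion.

A→Y: minimal back-door set ∅.

desc(A)\{A}={Y}; candidates ⊆ {D,E,Q,T}.
∅: A⊥Y given ∅ in G with A→· removed — back-door holds.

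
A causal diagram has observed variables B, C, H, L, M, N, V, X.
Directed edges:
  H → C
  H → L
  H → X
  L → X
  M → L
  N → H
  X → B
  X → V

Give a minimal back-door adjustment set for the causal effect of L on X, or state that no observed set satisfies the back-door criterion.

desc(L)\{L}={B,V,X}; candidates ⊆ {C,H,M,N}.
size 0: {}; under {} L still reaches {B,C,H,M,N,V,X} ∋ X.
{H}: L⊥X given {H} in G with L→· removed — back-door holds.

L→X: minimal back-door set {H}.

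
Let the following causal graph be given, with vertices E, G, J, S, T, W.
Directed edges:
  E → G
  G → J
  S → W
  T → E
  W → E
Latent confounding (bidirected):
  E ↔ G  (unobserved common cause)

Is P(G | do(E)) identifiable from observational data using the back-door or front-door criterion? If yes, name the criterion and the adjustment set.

desc(E)\{E}={G,J}; candidates ⊆ {S,T,W}.
E↔G: latent back-door arc(s) into E.
size 0: {}; under {} E still reaches {G,J,S,T,W} ∋ G.
size 1: {S}, {T}, {W}; under {S} E still reaches {G,J,T,W} ∋ G.
size 2: {S,T}, {S,W}, {T,W}; under {S,T} E still reaches {G,J,W} ∋ G.
E↔G cannot be blocked by any observed set — no back-door set.
No mediator lies on a directed E→…→G path.
Neither criterion identifies P(G|do(E)) in this graph.

P(G|do(E)): not identifiable (no BD/FD set).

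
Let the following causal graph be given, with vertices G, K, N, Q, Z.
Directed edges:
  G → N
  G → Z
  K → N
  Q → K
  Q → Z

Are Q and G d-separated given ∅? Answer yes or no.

Yes — Q ⊥ G | ∅.

Bayes-Ball from Q | ∅ reaches {K,N,Z}.
G ∉ reach(Q|∅) ⇒ Q ⊥ G | ∅.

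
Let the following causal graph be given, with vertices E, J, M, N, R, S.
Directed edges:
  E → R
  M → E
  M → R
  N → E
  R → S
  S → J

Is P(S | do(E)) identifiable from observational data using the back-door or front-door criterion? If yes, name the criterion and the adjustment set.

P(S|do(E)): backdoor, adjust for {M}.

desc(E)\{E}={J,R,S}; candidates ⊆ {M,N}.
size 0: {}; under {} E still reaches {J,M,N,R,S} ∋ S.
{M}: E⊥S given {M} in G with E→· removed — back-door holds.
P(S|do(E)) = Σ_{M} P(S|E,M)·P(M).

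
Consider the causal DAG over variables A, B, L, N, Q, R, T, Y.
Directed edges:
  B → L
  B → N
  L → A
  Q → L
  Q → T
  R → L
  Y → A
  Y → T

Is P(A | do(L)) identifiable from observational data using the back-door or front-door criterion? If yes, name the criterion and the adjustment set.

desc(L)\{L}={A}; candidates ⊆ {B,N,Q,R,T,Y}.
∅: L⊥A given ∅ in G with L→· removed — back-door holds.
P(A|do(L)) = P(A|L) — no adjustment needed.

P(A|do(L)): backdoor, adjust for ∅.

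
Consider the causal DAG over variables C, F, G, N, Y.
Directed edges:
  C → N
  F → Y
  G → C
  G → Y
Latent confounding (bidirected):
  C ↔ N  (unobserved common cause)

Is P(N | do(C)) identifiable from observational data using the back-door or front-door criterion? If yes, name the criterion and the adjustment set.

desc(C)\{C}={N}; candidates ⊆ {F,G,Y}.
C↔N: latent back-door arc(s) into C.
size 0: {}; under {} C still reaches {G,N,Y} ∋ N.
size 1: {F}, {G}, {Y}; under {F} C still reaches {G,N,Y} ∋ N.
size 2: {F,G}, {F,Y}, {G,Y}; under {F,G} C still reaches {N} ∋ N.
C↔N cannot be blocked by any observed set — no back-door set.
No mediator lies on a directed C→…→N path.
Neither criterion identifies P(N|do(C)) in this graph.

P(N|do(C)): not identifiable (no BD/FD set).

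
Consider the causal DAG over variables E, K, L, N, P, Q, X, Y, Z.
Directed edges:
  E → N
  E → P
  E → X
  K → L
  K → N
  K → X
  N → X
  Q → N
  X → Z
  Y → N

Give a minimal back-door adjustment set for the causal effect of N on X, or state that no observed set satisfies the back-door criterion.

desc(N)\{N}={X,Z}; candidates ⊆ {E,K,L,P,Q,Y}.
size 0: {}; under {} N still reaches {E,K,L,P,Q,X,Y,Z} ∋ X.
size 1: {E}, {K}, {L} …(+3); under {E} N still reaches {K,L,Q,X,Y,Z} ∋ X.
{E,K}: N⊥X given {E,K} in G with N→· removed — back-door holds.

N→X: minimal back-door set {E, K}.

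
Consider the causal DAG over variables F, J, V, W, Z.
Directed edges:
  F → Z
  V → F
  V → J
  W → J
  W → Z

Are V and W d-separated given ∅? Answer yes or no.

Yes — V ⊥ W | ∅.

Bayes-Ball from V | ∅ reaches {F,J,Z}.
W ∉ reach(V|∅) ⇒ V ⊥ W | ∅.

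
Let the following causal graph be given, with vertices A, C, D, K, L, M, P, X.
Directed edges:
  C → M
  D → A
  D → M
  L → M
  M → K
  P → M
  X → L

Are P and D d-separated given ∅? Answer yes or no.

Bayes-Ball from P | ∅ reaches {K,M}.
D ∉ reach(P|∅) ⇒ P ⊥ D | ∅.

Yes — P ⊥ D | ∅.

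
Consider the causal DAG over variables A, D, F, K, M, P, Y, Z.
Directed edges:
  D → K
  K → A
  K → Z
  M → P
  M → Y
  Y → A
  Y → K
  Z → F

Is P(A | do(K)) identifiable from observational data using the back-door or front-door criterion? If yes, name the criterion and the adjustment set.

desc(K)\{K}={A,F,Z}; candidates ⊆ {D,M,P,Y}.
size 0: {}; under {} K still reaches {A,D,M,P,Y} ∋ A.
{Y}: K⊥A given {Y} in G with K→· removed — back-door holds.
P(A|do(K)) = Σ_{Y} P(A|K,Y)·P(Y).

P(A|do(K)): backdoor, adjust for {Y}.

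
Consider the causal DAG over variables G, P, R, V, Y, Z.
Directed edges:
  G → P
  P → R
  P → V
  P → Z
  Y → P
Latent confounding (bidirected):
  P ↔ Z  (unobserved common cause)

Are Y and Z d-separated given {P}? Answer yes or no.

Bayes-Ball from Y | {P} reaches {G,Z}.
Z ∈ reach(Y|{P}) ⇒ Y ⊥̸ Z | {P}.

No — Y and Z are d-connected given {P}.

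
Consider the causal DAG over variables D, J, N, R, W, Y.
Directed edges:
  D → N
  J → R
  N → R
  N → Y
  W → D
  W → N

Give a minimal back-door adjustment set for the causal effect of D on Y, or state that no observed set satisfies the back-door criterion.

desc(D)\{D}={N,R,Y}; candidates ⊆ {J,W}.
size 0: {}; under {} D still reaches {N,R,W,Y} ∋ Y.
{W}: D⊥Y given {W} in G with D→· removed — back-door holds.

D→Y: minimal back-door set {W}.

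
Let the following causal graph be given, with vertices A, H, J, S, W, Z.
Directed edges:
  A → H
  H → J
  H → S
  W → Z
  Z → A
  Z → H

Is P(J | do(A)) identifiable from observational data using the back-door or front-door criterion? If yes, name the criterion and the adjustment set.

P(J|do(A)): backdoor, adjust for {Z}.

desc(A)\{A}={H,J,S}; candidates ⊆ {W,Z}.
size 0: {}; under {} A still reaches {H,J,S,W,Z} ∋ J.
{Z}: A⊥J given {Z} in G with A→· removed — back-door holds.
P(J|do(A)) = Σ_{Z} P(J|A,Z)·P(Z).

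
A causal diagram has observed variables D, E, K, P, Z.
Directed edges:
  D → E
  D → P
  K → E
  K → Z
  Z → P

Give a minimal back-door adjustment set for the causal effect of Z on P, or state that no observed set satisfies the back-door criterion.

Z→P: minimal back-door set ∅.

desc(Z)\{Z}={P}; candidates ⊆ {D,E,K}.
∅: Z⊥P given ∅ in G with Z→· removed — back-door holds.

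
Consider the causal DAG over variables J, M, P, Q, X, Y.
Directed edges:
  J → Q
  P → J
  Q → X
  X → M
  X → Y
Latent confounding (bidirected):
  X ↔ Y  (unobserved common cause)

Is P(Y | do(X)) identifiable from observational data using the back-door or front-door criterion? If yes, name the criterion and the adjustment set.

desc(X)\{X}={M,Y}; candidates ⊆ {J,P,Q}.
X↔Y: latent back-door arc(s) into X.
size 0: {}; under {} X still reaches {J,P,Q,Y} ∋ Y.
size 1: {J}, {P}, {Q}; under {J} X still reaches {Q,Y} ∋ Y.
size 2: {J,P}, {J,Q}, {P,Q}; under {J,P} X still reaches {Q,Y} ∋ Y.
X↔Y cannot be blocked by any observed set — no back-door set.
No mediator lies on a directed X→…→Y path.
Neither criterion identifies P(Y|do(X)) in this graph.

P(Y|do(X)): not identifiable (no BD/FD set).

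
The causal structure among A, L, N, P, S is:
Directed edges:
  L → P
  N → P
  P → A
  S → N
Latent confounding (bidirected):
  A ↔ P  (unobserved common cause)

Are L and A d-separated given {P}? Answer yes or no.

No — L and A are d-connected given {P}.

Bayes-Ball from L | {P} reaches {A,N,S}.
A ∈ reach(L|{P}) ⇒ L ⊥̸ A | {P}.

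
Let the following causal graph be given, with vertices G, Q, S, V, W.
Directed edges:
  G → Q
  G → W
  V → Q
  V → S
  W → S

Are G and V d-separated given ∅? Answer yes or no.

Yes — G ⊥ V | ∅.

Bayes-Ball from G | ∅ reaches {Q,S,W}.
V ∉ reach(G|∅) ⇒ G ⊥ V | ∅.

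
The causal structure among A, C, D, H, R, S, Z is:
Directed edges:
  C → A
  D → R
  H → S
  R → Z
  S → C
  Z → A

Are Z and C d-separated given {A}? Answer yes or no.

No — Z and C are d-connected given {A}.

Bayes-Ball from Z | {A} reaches {C,D,H,R,S}.
C ∈ reach(Z|{A}) ⇒ Z ⊥̸ C | {A}.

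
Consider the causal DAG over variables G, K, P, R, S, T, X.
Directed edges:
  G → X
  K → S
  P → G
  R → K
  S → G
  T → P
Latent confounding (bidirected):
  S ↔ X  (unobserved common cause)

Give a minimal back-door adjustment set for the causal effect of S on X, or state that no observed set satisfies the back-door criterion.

desc(S)\{S}={G,X}; candidates ⊆ {K,P,R,T}.
S↔X: latent back-door arc(s) into S.
size 0: {}; under {} S still reaches {K,R,X} ∋ X.
size 1: {K}, {P}, {R} …(+1); under {K} S still reaches {X} ∋ X.
size 2: {K,P}, {K,R}, {K,T} …(+3); under {K,P} S still reaches {X} ∋ X.
S↔X cannot be blocked by any observed set — no back-door set.

S→X: no observed back-door set.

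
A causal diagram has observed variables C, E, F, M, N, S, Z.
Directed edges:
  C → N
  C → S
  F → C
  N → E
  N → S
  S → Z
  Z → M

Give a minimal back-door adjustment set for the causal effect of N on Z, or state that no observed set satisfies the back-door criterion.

desc(N)\{N}={E,M,S,Z}; candidates ⊆ {C,F}.
size 0: {}; under {} N still reaches {C,F,M,S,Z} ∋ Z.
{C}: N⊥Z given {C} in G with N→· removed — back-door holds.

N→Z: minimal back-door set {C}.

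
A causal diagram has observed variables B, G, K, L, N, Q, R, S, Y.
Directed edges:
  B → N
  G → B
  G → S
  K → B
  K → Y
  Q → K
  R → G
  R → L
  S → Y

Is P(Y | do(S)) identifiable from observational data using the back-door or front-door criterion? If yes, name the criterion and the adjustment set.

P(Y|do(S)): backdoor, adjust for ∅.

desc(S)\{S}={Y}; candidates ⊆ {B,G,K,L,N,Q,R}.
∅: S⊥Y given ∅ in G with S→· removed — back-door holds.
P(Y|do(S)) = P(Y|S) — no adjustment needed.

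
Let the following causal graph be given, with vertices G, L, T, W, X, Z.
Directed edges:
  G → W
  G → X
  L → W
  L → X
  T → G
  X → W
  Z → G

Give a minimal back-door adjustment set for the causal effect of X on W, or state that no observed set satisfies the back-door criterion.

X→W: minimal back-door set {G, L}.

desc(X)\{X}={W}; candidates ⊆ {G,L,T,Z}.
size 0: {}; under {} X still reaches {G,L,T,W,Z} ∋ W.
size 1: {G}, {L}, {T} …(+1); under {G} X still reaches {L,W} ∋ W.
{G,L}: X⊥W given {G,L} in G with X→· removed — back-door holds.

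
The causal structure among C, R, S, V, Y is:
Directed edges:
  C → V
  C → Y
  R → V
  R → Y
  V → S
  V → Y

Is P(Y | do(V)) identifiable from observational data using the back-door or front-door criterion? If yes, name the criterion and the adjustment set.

P(Y|do(V)): backdoor, adjust for {C, R}.

desc(V)\{V}={S,Y}; candidates ⊆ {C,R}.
size 0: {}; under {} V still reaches {C,R,Y} ∋ Y.
size 1: {C}, {R}; under {C} V still reaches {R,Y} ∋ Y.
{C,R}: V⊥Y given {C,R} in G with V→· removed — back-door holds.
P(Y|do(V)) = Σ_{C,R} P(Y|V,C,R)·P(C,R).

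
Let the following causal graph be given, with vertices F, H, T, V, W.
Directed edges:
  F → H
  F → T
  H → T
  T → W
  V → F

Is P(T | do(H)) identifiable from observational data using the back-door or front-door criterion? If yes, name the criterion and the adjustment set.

P(T|do(H)): backdoor, adjust for {F}.

desc(H)\{H}={T,W}; candidates ⊆ {F,V}.
size 0: {}; under {} H still reaches {F,T,V,W} ∋ T.
{F}: H⊥T given {F} in G with H→· removed — back-door holds.
P(T|do(H)) = Σ_{F} P(T|H,F)·P(F).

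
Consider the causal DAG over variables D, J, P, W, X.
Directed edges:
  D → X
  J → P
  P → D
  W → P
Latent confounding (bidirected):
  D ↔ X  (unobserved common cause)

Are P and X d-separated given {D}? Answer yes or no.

Bayes-Ball from P | {D} reaches {J,W,X}.
X ∈ reach(P|{D}) ⇒ P ⊥̸ X | {D}.

No — P and X are d-connected given {D}.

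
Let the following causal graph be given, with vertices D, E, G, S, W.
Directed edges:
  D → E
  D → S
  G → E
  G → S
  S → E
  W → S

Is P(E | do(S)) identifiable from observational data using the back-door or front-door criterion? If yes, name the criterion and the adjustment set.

P(E|do(S)): backdoor, adjust for {D, G}.

desc(S)\{S}={E}; candidates ⊆ {D,G,W}.
size 0: {}; under {} S still reaches {D,E,G,W} ∋ E.
size 1: {D}, {G}, {W}; under {D} S still reaches {E,G,W} ∋ E.
{D,G}: S⊥E given {D,G} in G with S→· removed — back-door holds.
P(E|do(S)) = Σ_{D,G} P(E|S,D,G)·P(D,G).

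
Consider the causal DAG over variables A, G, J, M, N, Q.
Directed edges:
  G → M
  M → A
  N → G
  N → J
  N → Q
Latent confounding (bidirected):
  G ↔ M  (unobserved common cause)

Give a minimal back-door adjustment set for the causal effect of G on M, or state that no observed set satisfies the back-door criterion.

desc(G)\{G}={A,M}; candidates ⊆ {J,N,Q}.
G↔M: latent back-door arc(s) into G.
size 0: {}; under {} G still reaches {A,J,M,N,Q} ∋ M.
size 1: {J}, {N}, {Q}; under {J} G still reaches {A,M,N,Q} ∋ M.
size 2: {J,N}, {J,Q}, {N,Q}; under {J,N} G still reaches {A,M} ∋ M.
G↔M cannot be blocked by any observed set — no back-door set.

G→M: no observed back-door set.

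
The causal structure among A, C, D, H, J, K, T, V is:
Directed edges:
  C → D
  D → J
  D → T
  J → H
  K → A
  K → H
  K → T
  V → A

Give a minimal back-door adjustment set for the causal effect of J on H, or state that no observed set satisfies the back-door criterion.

J→H: minimal back-door set ∅.

desc(J)\{J}={H}; candidates ⊆ {A,C,D,K,T,V}.
∅: J⊥H given ∅ in G with J→· removed — back-door holds.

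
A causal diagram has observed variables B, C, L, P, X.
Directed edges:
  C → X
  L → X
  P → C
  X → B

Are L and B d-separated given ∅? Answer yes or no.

No — L and B are d-connected given ∅.

Bayes-Ball from L | ∅ reaches {B,X}.
B ∈ reach(L|∅) ⇒ L ⊥̸ B | ∅.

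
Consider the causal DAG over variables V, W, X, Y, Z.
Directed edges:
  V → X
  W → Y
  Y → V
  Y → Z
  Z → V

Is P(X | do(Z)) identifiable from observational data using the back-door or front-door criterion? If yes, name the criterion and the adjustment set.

desc(Z)\{Z}={V,X}; candidates ⊆ {W,Y}.
size 0: {}; under {} Z still reaches {V,W,X,Y} ∋ X.
{Y}: Z⊥X given {Y} in G with Z→· removed — back-door holds.
P(X|do(Z)) = Σ_{Y} P(X|Z,Y)·P(Y).

P(X|do(Z)): backdoor, adjust for {Y}.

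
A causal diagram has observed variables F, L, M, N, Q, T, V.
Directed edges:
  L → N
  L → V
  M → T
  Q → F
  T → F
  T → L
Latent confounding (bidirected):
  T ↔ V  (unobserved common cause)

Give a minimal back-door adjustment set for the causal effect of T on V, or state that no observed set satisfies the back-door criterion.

T→V: no observed back-door set.

desc(T)\{T}={F,L,N,V}; candidates ⊆ {M,Q}.
T↔V: latent back-door arc(s) into T.
size 0: {}; under {} T still reaches {M,V} ∋ V.
size 1: {M}, {Q}; under {M} T still reaches {V} ∋ V.
size 2: {M,Q}; under {M,Q} T still reaches {V} ∋ V.
T↔V cannot be blocked by any observed set — no back-door set.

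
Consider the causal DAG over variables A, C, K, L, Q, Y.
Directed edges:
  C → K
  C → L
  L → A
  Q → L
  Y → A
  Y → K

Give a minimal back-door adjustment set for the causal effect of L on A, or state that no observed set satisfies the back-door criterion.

desc(L)\{L}={A}; candidates ⊆ {C,K,Q,Y}.
∅: L⊥A given ∅ in G with L→· removed — back-door holds.

L→A: minimal back-door set ∅.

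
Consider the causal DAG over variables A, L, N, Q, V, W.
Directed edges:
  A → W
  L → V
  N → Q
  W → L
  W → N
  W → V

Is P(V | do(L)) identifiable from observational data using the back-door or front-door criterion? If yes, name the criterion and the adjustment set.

desc(L)\{L}={V}; candidates ⊆ {A,N,Q,W}.
size 0: {}; under {} L still reaches {A,N,Q,V,W} ∋ V.
{W}: L⊥V given {W} in G with L→· removed — back-door holds.
P(V|do(L)) = Σ_{W} P(V|L,W)·P(W).

P(V|do(L)): backdoor, adjust for {W}.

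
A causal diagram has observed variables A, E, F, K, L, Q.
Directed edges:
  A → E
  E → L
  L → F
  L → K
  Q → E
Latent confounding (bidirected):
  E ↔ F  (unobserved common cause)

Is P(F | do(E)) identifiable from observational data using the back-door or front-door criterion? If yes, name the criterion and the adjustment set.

desc(E)\{E}={F,K,L}; candidates ⊆ {A,Q}.
E↔F: latent back-door arc(s) into E.
size 0: {}; under {} E still reaches {A,F,Q} ∋ F.
size 1: {A}, {Q}; under {A} E still reaches {F,Q} ∋ F.
size 2: {A,Q}; under {A,Q} E still reaches {F} ∋ F.
E↔F cannot be blocked by any observed set — no back-door set.
{L}: (i) intercepts every directed E→F path; (ii) no back-door E→{L}; (iii) {E} blocks every back-door {L}→F. Front-door holds.
P(F|do(E)) = Σ_{L} P(L|E) Σ_{E'} P(F|L,E')P(E').

P(F|do(E)): frontdoor, adjust for {L}.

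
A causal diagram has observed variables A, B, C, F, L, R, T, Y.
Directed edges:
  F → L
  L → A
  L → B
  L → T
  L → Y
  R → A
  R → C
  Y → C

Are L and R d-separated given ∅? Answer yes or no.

Bayes-Ball from L | ∅ reaches {A,B,C,F,T,Y}.
R ∉ reach(L|∅) ⇒ L ⊥ R | ∅.

Yes — L ⊥ R | ∅.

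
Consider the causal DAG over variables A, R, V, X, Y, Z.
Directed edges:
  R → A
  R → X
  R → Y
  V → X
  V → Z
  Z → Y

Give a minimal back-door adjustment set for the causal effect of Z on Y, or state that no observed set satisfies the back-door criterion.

desc(Z)\{Z}={Y}; candidates ⊆ {A,R,V,X}.
∅: Z⊥Y given ∅ in G with Z→· removed — back-door holds.

Z→Y: minimal back-door set ∅.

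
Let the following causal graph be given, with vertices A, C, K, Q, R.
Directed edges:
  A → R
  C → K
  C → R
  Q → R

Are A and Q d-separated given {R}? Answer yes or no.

Bayes-Ball from A | {R} reaches {C,K,Q}.
Q ∈ reach(A|{R}) ⇒ A ⊥̸ Q | {R}.

No — A and Q are d-connected given {R}.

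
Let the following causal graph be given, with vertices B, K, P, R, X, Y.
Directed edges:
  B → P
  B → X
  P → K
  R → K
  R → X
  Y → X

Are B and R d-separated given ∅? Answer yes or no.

Yes — B ⊥ R | ∅.

Bayes-Ball from B | ∅ reaches {K,P,X}.
R ∉ reach(B|∅) ⇒ B ⊥ R | ∅.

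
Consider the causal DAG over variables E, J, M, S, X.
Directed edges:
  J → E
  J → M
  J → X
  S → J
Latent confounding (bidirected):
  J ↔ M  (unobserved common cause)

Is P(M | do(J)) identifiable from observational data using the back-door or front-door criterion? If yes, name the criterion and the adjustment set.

P(M|do(J)): not identifiable (no BD/FD set).

desc(J)\{J}={E,M,X}; candidates ⊆ {S}.
J↔M: latent back-door arc(s) into J.
size 0: {}; under {} J still reaches {M,S} ∋ M.
size 1: {S}; under {S} J still reaches {M} ∋ M.
J↔M cannot be blocked by any observed set — no back-door set.
No mediator lies on a directed J→…→M path.
Neither criterion identifies P(M|do(J)) in this graph.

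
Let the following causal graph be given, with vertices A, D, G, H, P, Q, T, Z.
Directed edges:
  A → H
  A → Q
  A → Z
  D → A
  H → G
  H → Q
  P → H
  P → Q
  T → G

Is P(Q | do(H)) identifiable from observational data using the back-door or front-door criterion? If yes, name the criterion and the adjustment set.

desc(H)\{H}={G,Q}; candidates ⊆ {A,D,P,T,Z}.
size 0: {}; under {} H still reaches {A,D,P,Q,Z} ∋ Q.
size 1: {A}, {D}, {P} …(+2); under {A} H still reaches {P,Q} ∋ Q.
{A,P}: H⊥Q given {A,P} in G with H→· removed — back-door holds.
P(Q|do(H)) = Σ_{A,P} P(Q|H,A,P)·P(A,P).

P(Q|do(H)): backdoor, adjust for {A, P}.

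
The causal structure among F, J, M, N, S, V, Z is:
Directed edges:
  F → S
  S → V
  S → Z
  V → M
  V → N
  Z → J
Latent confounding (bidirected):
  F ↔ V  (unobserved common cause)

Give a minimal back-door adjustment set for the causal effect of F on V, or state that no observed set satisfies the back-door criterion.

desc(F)\{F}={J,M,N,S,V,Z}; candidates ⊆ {—}.
F↔V: latent back-door arc(s) into F.
size 0: {}; under {} F still reaches {M,N,V} ∋ V.
F↔V cannot be blocked by any observed set — no back-door set.

F→V: no observed back-door set.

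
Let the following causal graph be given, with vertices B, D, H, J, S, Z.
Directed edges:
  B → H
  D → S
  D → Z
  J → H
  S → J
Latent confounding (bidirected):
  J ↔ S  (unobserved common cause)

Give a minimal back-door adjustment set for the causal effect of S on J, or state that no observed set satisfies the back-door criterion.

S→J: no observed back-door set.

desc(S)\{S}={H,J}; candidates ⊆ {B,D,Z}.
S↔J: latent back-door arc(s) into S.
size 0: {}; under {} S still reaches {D,H,J,Z} ∋ J.
size 1: {B}, {D}, {Z}; under {B} S still reaches {D,H,J,Z} ∋ J.
size 2: {B,D}, {B,Z}, {D,Z}; under {B,D} S still reaches {H,J} ∋ J.
S↔J cannot be blocked by any observed set — no back-door set.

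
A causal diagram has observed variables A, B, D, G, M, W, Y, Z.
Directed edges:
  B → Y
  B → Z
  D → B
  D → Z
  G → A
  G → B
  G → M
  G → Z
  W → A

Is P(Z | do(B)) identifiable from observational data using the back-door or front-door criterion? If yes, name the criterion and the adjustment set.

desc(B)\{B}={Y,Z}; candidates ⊆ {A,D,G,M,W}.
size 0: {}; under {} B still reaches {A,D,G,M,Z} ∋ Z.
size 1: {A}, {D}, {G} …(+2); under {A} B still reaches {D,G,M,W,Z} ∋ Z.
{D,G}: B⊥Z given {D,G} in G with B→· removed — back-door holds.
P(Z|do(B)) = Σ_{D,G} P(Z|B,D,G)·P(D,G).

P(Z|do(B)): backdoor, adjust for {D, G}.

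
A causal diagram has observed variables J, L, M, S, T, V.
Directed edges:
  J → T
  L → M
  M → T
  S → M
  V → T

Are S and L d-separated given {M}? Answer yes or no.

No — S and L are d-connected given {M}.

Bayes-Ball from S | {M} reaches {L}.
L ∈ reach(S|{M}) ⇒ S ⊥̸ L | {M}.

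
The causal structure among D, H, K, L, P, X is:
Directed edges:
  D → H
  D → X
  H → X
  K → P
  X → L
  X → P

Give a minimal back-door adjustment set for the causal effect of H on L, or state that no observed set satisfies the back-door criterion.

desc(H)\{H}={L,P,X}; candidates ⊆ {D,K}.
size 0: {}; under {} H still reaches {D,L,P,X} ∋ L.
{D}: H⊥L given {D} in G with H→· removed — back-door holds.

H→L: minimal back-door set {D}.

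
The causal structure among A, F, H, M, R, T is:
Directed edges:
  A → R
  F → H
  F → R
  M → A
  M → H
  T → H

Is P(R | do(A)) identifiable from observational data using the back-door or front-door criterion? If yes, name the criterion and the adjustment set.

P(R|do(A)): backdoor, adjust for ∅.

desc(A)\{A}={R}; candidates ⊆ {F,H,M,T}.
∅: A⊥R given ∅ in G with A→· removed — back-door holds.
P(R|do(A)) = P(R|A) — no adjustment needed.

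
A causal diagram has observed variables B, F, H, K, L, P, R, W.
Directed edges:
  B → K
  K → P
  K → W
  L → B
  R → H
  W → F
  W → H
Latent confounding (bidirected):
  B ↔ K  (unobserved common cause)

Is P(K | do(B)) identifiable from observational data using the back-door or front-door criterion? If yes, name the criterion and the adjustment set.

desc(B)\{B}={F,H,K,P,W}; candidates ⊆ {L,R}.
B↔K: latent back-door arc(s) into B.
size 0: {}; under {} B still reaches {F,H,K,L,P,W} ∋ K.
size 1: {L}, {R}; under {L} B still reaches {F,H,K,P,W} ∋ K.
size 2: {L,R}; under {L,R} B still reaches {F,H,K,P,W} ∋ K.
B↔K cannot be blocked by any observed set — no back-door set.
No mediator lies on a directed B→…→K path.
Neither criterion identifies P(K|do(B)) in this graph.

P(K|do(B)): not identifiable (no BD/FD set).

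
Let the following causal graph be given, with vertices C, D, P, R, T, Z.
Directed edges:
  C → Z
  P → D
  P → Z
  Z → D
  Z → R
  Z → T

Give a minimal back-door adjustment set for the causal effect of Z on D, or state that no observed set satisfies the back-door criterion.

desc(Z)\{Z}={D,R,T}; candidates ⊆ {C,P}.
size 0: {}; under {} Z still reaches {C,D,P} ∋ D.
{P}: Z⊥D given {P} in G with Z→· removed — back-door holds.

Z→D: minimal back-door set {P}.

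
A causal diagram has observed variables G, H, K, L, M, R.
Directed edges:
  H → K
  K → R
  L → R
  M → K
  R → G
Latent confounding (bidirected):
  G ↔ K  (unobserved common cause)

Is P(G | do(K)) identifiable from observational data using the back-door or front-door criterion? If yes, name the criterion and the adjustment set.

desc(K)\{K}={G,R}; candidates ⊆ {H,L,M}.
K↔G: latent back-door arc(s) into K.
size 0: {}; under {} K still reaches {G,H,M} ∋ G.
size 1: {H}, {L}, {M}; under {H} K still reaches {G,M} ∋ G.
size 2: {H,L}, {H,M}, {L,M}; under {H,L} K still reaches {G,M} ∋ G.
K↔G cannot be blocked by any observed set — no back-door set.
{R}: (i) intercepts every directed K→G path; (ii) no back-door K→{R}; (iii) {K} blocks every back-door {R}→G. Front-door holds.
P(G|do(K)) = Σ_{R} P(R|K) Σ_{K'} P(G|R,K')P(K').

P(G|do(K)): frontdoor, adjust for {R}.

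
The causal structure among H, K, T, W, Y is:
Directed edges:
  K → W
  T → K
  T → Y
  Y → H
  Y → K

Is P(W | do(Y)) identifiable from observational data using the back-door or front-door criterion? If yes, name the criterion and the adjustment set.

P(W|do(Y)): backdoor, adjust for {T}.

desc(Y)\{Y}={H,K,W}; candidates ⊆ {T}.
size 0: {}; under {} Y still reaches {K,T,W} ∋ W.
{T}: Y⊥W given {T} in G with Y→· removed — back-door holds.
P(W|do(Y)) = Σ_{T} P(W|Y,T)·P(T).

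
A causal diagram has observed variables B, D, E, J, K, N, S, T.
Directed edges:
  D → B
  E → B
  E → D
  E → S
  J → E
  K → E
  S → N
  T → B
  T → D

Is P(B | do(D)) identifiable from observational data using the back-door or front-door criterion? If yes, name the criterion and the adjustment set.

desc(D)\{D}={B}; candidates ⊆ {E,J,K,N,S,T}.
size 0: {}; under {} D still reaches {B,E,J,K,N,S,T} ∋ B.
size 1: {E}, {J}, {K} …(+3); under {E} D still reaches {B,T} ∋ B.
{E,T}: D⊥B given {E,T} in G with D→· removed — back-door holds.
P(B|do(D)) = Σ_{E,T} P(B|D,E,T)·P(E,T).

P(B|do(D)): backdoor, adjust for {E, T}.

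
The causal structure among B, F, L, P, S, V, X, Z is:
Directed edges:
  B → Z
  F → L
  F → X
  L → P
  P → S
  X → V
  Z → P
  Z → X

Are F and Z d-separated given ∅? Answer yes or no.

Yes — F ⊥ Z | ∅.

Bayes-Ball from F | ∅ reaches {L,P,S,V,X}.
Z ∉ reach(F|∅) ⇒ F ⊥ Z | ∅.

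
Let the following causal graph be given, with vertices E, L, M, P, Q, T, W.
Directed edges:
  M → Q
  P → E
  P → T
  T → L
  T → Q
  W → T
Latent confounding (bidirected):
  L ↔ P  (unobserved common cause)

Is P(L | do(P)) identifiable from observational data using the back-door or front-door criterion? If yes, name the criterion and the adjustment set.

P(L|do(P)): frontdoor, adjust for {T}.

desc(P)\{P}={E,L,Q,T}; candidates ⊆ {M,W}.
P↔L: latent back-door arc(s) into P.
size 0: {}; under {} P still reaches {L} ∋ L.
size 1: {M}, {W}; under {M} P still reaches {L} ∋ L.
size 2: {M,W}; under {M,W} P still reaches {L} ∋ L.
P↔L cannot be blocked by any observed set — no back-door set.
{T}: (i) intercepts every directed P→L path; (ii) no back-door P→{T}; (iii) {P} blocks every back-door {T}→L. Front-door holds.
P(L|do(P)) = Σ_{T} P(T|P) Σ_{P'} P(L|T,P')P(P').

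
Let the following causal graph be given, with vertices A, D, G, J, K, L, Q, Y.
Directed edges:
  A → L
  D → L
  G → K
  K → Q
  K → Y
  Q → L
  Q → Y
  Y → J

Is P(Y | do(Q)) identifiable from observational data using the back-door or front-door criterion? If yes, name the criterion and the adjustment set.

P(Y|do(Q)): backdoor, adjust for {K}.

desc(Q)\{Q}={J,L,Y}; candidates ⊆ {A,D,G,K}.
size 0: {}; under {} Q still reaches {G,J,K,Y} ∋ Y.
{K}: Q⊥Y given {K} in G with Q→· removed — back-door holds.
P(Y|do(Q)) = Σ_{K} P(Y|Q,K)·P(K).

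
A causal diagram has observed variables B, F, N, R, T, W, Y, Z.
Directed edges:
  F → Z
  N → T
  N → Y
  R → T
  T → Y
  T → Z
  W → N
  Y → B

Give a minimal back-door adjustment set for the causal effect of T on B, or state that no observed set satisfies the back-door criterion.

T→B: minimal back-door set {N}.

desc(T)\{T}={B,Y,Z}; candidates ⊆ {F,N,R,W}.
size 0: {}; under {} T still reaches {B,N,R,W,Y} ∋ B.
{N}: T⊥B given {N} in G with T→· removed — back-door holds.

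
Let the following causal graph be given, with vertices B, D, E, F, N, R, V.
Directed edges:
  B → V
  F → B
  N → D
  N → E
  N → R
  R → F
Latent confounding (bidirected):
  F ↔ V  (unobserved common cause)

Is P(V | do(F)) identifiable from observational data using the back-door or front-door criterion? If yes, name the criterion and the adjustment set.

P(V|do(F)): frontdoor, adjust for {B}.

desc(F)\{F}={B,V}; candidates ⊆ {D,E,N,R}.
F↔V: latent back-door arc(s) into F.
size 0: {}; under {} F still reaches {D,E,N,R,V} ∋ V.
size 1: {D}, {E}, {N} …(+1); under {D} F still reaches {E,N,R,V} ∋ V.
size 2: {D,E}, {D,N}, {D,R} …(+3); under {D,E} F still reaches {N,R,V} ∋ V.
F↔V cannot be blocked by any observed set — no back-door set.
{B}: (i) intercepts every directed F→V path; (ii) no back-door F→{B}; (iii) {F} blocks every back-door {B}→V. Front-door holds.
P(V|do(F)) = Σ_{B} P(B|F) Σ_{F'} P(V|B,F')P(F').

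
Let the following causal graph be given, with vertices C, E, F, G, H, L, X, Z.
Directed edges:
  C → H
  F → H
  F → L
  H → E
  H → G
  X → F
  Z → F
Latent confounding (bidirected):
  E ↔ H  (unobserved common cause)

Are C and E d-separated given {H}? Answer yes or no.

No — C and E are d-connected given {H}.

Bayes-Ball from C | {H} reaches {E,F,L,X,Z}.
E ∈ reach(C|{H}) ⇒ C ⊥̸ E | {H}.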